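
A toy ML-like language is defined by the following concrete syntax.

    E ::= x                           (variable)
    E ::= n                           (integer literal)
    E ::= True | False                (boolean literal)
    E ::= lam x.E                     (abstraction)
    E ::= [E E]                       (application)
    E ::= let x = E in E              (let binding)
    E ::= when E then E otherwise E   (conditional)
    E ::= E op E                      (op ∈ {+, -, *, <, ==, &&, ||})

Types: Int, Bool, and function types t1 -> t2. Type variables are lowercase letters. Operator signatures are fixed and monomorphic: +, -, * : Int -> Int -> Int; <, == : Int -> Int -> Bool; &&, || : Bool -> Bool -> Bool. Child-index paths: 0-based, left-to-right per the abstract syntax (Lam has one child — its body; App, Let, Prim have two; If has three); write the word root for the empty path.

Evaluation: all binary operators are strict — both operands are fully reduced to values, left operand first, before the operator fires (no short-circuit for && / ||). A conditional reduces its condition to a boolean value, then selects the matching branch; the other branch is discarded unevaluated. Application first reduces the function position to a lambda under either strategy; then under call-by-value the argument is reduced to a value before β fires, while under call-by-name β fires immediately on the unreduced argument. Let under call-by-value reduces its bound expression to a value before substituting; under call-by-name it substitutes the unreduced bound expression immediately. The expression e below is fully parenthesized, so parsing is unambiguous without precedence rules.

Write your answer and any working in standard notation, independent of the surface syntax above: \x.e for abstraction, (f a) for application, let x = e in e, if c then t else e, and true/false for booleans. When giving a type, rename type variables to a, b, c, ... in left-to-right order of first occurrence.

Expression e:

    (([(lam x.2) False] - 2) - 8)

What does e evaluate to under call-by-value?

Answer: -8

Trace:
step 0: ((((\x.2) false) - 2) - 8)
step 1: [beta@0.0] ((2 - 2) - 8)
step 2: [delta@0] (0 - 8)
step 3: [delta@root] -8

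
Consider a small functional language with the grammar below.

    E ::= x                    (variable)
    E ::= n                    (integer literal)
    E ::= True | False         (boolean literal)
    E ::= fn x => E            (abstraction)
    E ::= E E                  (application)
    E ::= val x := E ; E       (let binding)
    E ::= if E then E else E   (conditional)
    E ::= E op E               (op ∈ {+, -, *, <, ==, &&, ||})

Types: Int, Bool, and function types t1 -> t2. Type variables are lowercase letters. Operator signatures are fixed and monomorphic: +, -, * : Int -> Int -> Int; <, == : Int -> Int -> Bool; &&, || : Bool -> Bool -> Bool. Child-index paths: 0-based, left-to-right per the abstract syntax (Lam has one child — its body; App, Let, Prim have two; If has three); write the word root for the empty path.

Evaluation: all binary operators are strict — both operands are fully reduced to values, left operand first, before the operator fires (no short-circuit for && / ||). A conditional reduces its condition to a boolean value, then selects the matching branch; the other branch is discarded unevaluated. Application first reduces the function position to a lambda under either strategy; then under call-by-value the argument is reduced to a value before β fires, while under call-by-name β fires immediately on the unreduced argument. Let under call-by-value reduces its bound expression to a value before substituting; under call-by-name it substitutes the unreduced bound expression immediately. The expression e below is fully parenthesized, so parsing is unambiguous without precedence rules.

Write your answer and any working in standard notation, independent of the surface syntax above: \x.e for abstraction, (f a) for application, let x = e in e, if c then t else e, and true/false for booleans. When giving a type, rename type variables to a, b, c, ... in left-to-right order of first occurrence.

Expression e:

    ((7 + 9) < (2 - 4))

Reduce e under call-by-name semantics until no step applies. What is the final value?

Answer: false

Working:
step 0: ((7 + 9) < (2 - 4))
step 1: [delta@0] (16 < (2 - 4))
step 2: [delta@1] (16 < -2)
step 3: [delta@root] false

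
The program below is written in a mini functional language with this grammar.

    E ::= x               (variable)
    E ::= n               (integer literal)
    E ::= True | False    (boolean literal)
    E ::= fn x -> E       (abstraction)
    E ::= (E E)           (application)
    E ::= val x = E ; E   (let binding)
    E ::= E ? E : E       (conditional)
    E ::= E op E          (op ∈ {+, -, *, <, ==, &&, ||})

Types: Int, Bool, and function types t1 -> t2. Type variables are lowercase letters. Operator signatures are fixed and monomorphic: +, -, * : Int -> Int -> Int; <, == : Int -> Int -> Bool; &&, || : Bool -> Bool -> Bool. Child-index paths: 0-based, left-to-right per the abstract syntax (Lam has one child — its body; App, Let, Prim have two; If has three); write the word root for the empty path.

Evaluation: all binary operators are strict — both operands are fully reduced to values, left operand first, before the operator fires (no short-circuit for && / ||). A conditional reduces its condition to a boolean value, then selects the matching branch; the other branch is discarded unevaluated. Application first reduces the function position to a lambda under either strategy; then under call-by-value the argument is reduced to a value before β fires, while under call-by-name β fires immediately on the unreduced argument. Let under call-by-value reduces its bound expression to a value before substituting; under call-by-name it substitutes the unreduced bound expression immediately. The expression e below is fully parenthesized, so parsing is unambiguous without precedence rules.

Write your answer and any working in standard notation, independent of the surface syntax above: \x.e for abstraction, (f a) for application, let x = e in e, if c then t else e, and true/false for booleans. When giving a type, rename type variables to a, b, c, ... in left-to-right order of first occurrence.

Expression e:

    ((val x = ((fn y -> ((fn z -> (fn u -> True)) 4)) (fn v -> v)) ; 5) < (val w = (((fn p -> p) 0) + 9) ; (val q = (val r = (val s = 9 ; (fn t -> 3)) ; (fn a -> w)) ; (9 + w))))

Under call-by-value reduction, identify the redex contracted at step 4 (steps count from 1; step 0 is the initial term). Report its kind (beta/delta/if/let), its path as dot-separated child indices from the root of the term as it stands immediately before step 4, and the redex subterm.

Trace:
step 0: ((let x = ((\y.((\z.(\u.true)) 4)) (\v.v)) in 5) < (let w = (((\p.p) 0) + 9) in (let q = (let r = (let s = 9 in (\t.3)) in (\a.w)) in (9 + w))))
step 1: [beta@0.0] ((let x = ((\z.(\u.true)) 4) in 5) < (let w = (((\p.p) 0) + 9) in (let q = (let r = (let s = 9 in (\t.3)) in (\a.w)) in (9 + w))))
step 2: [beta@0.0] ((let x = (\u.true) in 5) < (let w = (((\p.p) 0) + 9) in (let q = (let r = (let s = 9 in (\t.3)) in (\a.w)) in (9 + w))))
step 3: [let@0] (5 < (let w = (((\p.p) 0) + 9) in (let q = (let r = (let s = 9 in (\t.3)) in (\a.w)) in (9 + w))))
step 4: [beta@1.0.0] (5 < (let w = (0 + 9) in (let q = (let r = (let s = 9 in (\t.3)) in (\a.w)) in (9 + w))))

Answer: beta at 1.0.0 : ((\p.p) 0)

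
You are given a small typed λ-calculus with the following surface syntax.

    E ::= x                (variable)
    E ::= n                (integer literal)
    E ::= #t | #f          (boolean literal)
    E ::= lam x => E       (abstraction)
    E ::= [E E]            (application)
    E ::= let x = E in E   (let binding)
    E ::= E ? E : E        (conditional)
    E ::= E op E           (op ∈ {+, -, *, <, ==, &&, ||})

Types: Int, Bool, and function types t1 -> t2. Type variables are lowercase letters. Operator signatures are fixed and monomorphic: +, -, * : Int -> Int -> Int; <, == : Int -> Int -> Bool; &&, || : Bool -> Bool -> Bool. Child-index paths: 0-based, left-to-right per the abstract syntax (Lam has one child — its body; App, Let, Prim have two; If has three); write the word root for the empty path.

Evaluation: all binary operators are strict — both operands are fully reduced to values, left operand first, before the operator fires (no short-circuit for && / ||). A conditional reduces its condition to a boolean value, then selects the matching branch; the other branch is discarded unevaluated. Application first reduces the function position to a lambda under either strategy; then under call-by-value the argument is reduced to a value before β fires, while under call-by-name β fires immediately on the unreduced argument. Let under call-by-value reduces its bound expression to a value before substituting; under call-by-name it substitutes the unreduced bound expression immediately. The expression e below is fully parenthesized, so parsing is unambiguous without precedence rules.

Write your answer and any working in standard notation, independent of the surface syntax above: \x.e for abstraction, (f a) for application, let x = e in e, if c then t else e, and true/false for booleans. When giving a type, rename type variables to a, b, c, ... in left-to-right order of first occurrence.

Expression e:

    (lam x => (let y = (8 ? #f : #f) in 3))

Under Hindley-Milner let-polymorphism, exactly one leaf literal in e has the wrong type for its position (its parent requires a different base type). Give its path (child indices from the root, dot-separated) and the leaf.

Answer: 0.0.0 : 8

Working:
  unify Int ~ Bool
  FAIL: mismatch Int ~ Bool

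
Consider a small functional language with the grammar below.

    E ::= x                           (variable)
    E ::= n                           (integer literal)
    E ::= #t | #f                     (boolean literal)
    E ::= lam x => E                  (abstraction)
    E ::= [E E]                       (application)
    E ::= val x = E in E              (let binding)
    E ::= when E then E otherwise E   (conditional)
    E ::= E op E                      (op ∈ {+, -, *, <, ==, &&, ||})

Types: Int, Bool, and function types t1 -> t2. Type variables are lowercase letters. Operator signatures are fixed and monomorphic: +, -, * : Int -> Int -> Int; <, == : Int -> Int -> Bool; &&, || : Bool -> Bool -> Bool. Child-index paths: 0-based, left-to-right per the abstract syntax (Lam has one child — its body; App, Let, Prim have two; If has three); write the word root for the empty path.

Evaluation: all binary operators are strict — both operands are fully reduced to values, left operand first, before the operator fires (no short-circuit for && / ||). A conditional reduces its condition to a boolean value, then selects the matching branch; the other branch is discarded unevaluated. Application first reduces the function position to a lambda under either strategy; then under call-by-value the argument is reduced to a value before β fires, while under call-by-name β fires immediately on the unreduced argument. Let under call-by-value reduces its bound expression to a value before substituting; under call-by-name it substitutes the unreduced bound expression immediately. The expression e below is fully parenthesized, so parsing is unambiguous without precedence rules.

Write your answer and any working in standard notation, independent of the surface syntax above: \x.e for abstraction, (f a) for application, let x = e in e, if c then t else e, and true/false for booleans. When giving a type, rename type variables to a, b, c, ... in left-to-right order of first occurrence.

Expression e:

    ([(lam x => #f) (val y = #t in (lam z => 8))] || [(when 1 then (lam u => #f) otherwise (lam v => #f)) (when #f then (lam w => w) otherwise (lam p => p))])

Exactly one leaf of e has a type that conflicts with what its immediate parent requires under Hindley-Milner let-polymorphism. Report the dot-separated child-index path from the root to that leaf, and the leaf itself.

Answer: 1.0.0 : 1

Working:
\x._ : a -> Bool
let y : Bool
\z._ : b -> Int
  unify a -> Bool ~ (b -> Int) -> c
  unify a ~ b -> Int
  unify Bool ~ c
_ _ : Bool
  unify Bool ~ Bool
  unify Int ~ Bool
  FAIL: mismatch Int ~ Bool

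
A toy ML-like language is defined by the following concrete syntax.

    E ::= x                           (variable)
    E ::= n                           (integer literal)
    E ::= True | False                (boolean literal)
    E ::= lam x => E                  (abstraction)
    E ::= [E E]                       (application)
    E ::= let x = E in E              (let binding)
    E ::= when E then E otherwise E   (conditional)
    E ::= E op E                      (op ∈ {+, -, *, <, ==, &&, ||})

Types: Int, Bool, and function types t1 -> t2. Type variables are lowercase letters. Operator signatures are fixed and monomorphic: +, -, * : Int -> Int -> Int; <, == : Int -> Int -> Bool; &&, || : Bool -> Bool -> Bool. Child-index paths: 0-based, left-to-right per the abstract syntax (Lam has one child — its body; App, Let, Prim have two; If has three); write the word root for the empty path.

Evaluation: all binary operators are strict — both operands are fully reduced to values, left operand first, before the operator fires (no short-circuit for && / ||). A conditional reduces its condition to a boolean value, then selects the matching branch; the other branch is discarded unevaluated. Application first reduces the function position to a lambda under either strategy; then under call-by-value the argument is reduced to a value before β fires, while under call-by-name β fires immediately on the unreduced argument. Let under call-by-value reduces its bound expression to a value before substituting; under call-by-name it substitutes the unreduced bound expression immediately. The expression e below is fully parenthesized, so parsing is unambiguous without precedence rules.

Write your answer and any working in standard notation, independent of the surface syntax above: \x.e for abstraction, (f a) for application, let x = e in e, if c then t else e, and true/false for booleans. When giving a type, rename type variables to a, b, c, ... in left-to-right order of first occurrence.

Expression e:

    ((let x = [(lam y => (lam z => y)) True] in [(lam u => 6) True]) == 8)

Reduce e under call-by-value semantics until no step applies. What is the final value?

Answer: false

Derivation:
step 0: ((let x = ((\y.(\z.y)) true) in ((\u.6) true)) == 8)
step 1: [beta@0.0] ((let x = (\z.true) in ((\u.6) true)) == 8)
step 2: [let@0] (((\u.6) true) == 8)
step 3: [beta@0] (6 == 8)
step 4: [delta@root] false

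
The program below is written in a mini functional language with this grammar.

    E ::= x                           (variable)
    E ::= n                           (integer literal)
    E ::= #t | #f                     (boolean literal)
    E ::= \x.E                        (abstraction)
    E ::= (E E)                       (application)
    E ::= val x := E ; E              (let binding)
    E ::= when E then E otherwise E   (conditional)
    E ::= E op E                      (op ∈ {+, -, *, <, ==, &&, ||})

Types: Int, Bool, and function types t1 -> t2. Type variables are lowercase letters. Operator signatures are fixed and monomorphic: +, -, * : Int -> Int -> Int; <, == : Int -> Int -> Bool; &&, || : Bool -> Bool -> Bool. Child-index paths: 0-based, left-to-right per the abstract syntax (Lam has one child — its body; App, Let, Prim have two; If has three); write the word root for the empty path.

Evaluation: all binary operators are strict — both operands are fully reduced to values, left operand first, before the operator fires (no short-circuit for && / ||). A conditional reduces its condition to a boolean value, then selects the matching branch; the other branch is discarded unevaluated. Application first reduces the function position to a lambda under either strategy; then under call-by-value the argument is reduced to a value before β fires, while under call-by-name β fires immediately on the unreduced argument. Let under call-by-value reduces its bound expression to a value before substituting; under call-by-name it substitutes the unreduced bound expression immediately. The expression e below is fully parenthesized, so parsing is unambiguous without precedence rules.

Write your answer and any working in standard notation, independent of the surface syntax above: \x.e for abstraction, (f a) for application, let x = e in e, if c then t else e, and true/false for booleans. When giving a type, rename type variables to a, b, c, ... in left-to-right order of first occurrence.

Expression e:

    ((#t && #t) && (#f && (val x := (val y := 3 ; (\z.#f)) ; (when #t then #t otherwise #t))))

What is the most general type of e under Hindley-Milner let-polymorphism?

Answer: Bool

Derivation:
  unify Bool ~ Bool
  unify Bool ~ Bool
  unify Bool ~ Bool
  unify Bool ~ Bool
let y : Int
\z._ : a -> Bool
let x : forall. a -> Bool
  unify Bool ~ Bool
  unify Bool ~ Bool
  unify Bool ~ Bool
  unify Bool ~ Bool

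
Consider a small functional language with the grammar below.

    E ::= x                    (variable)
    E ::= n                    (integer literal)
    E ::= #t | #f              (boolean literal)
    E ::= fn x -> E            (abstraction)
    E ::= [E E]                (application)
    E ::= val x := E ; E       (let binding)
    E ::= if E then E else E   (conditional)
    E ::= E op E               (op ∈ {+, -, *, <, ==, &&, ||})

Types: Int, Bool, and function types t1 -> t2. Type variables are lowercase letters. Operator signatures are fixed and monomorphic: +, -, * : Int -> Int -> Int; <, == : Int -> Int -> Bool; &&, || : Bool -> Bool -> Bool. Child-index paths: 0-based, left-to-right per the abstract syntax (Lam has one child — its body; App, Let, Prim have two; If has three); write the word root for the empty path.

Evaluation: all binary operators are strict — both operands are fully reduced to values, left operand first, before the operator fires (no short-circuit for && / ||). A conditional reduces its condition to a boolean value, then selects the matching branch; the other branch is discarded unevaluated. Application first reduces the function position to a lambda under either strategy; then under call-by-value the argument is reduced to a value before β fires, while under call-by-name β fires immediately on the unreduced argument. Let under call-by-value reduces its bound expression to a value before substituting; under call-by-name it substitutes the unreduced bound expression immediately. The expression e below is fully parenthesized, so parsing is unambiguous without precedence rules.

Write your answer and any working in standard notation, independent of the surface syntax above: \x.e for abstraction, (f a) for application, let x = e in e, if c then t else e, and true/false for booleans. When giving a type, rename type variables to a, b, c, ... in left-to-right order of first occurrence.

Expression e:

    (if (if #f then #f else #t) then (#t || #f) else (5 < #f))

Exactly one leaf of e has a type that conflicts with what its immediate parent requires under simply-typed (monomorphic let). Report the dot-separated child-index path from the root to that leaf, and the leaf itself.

Answer: 2.1 : false

Working:
  unify Bool ~ Bool
  unify Bool ~ Bool
  unify Bool ~ Bool
  unify Bool ~ Bool
  unify Bool ~ Bool
  unify Int ~ Int
  unify Bool ~ Int
  FAIL: mismatch Bool ~ Int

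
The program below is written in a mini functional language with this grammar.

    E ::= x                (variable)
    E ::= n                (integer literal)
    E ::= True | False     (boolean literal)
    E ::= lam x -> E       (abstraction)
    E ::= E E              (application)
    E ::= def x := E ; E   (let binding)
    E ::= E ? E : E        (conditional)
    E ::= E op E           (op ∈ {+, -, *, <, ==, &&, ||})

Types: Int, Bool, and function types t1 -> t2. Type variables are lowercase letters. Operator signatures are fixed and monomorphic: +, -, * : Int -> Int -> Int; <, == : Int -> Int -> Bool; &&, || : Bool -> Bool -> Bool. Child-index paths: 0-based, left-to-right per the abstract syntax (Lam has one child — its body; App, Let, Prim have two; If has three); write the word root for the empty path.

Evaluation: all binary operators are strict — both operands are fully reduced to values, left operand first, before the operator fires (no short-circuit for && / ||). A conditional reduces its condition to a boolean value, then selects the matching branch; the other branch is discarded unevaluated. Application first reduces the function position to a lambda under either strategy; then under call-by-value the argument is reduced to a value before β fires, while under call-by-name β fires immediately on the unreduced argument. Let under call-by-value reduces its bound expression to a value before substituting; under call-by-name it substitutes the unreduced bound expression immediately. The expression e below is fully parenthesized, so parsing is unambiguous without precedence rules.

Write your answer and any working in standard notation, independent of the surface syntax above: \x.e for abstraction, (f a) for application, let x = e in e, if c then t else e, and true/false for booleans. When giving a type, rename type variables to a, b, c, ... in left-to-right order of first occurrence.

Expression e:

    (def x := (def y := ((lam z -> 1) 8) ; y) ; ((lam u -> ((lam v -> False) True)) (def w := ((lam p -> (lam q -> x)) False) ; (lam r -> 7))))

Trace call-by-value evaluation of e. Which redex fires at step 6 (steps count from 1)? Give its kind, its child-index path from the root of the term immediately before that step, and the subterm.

Working:
step 0: (let x = (let y = ((\z.1) 8) in y) in ((\u.((\v.false) true)) (let w = ((\p.(\q.x)) false) in (\r.7))))
step 1: [beta@0.0] (let x = (let y = 1 in y) in ((\u.((\v.false) true)) (let w = ((\p.(\q.x)) false) in (\r.7))))
step 2: [let@0] (let x = 1 in ((\u.((\v.false) true)) (let w = ((\p.(\q.x)) false) in (\r.7))))
step 3: [let@root] ((\u.((\v.false) true)) (let w = ((\p.(\q.1)) false) in (\r.7)))
step 4: [beta@1.0] ((\u.((\v.false) true)) (let w = (\q.1) in (\r.7)))
step 5: [let@1] ((\u.((\v.false) true)) (\r.7))
step 6: [beta@root] ((\v.false) true)

Answer: beta at root : ((\u.((\v.false) true)) (\r.7))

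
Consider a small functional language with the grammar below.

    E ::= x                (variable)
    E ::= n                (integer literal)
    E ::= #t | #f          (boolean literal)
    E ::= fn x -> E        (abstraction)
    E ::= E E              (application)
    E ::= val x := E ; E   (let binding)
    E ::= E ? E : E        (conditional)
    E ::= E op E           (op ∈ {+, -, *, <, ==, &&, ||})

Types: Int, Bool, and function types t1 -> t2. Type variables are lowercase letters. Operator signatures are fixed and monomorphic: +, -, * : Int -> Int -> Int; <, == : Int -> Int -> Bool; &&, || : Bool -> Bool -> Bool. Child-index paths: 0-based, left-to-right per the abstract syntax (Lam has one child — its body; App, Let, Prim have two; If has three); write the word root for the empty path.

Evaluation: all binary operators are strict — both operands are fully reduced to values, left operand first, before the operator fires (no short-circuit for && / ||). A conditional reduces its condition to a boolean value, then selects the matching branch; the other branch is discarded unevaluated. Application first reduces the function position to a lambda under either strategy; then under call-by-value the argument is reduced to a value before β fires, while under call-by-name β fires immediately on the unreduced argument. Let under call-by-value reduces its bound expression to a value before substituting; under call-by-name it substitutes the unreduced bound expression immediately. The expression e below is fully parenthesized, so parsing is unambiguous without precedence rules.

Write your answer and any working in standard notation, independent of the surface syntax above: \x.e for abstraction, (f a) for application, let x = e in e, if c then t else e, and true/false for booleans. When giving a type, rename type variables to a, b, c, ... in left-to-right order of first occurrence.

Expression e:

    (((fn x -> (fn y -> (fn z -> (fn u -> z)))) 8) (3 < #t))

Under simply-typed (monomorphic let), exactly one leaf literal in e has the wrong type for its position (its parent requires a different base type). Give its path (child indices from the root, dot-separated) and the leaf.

Answer: 1.1 : true

Derivation:
z : c
\u._ : d -> c
\z._ : c -> d -> c
\y._ : b -> c -> d -> c
\x._ : a -> b -> c -> d -> c
  unify a -> b -> c -> d -> c ~ Int -> e
  unify a ~ Int
  unify b -> c -> d -> c ~ e
_ _ : b -> c -> d -> c
  unify Int ~ Int
  unify Bool ~ Int
  FAIL: mismatch Bool ~ Int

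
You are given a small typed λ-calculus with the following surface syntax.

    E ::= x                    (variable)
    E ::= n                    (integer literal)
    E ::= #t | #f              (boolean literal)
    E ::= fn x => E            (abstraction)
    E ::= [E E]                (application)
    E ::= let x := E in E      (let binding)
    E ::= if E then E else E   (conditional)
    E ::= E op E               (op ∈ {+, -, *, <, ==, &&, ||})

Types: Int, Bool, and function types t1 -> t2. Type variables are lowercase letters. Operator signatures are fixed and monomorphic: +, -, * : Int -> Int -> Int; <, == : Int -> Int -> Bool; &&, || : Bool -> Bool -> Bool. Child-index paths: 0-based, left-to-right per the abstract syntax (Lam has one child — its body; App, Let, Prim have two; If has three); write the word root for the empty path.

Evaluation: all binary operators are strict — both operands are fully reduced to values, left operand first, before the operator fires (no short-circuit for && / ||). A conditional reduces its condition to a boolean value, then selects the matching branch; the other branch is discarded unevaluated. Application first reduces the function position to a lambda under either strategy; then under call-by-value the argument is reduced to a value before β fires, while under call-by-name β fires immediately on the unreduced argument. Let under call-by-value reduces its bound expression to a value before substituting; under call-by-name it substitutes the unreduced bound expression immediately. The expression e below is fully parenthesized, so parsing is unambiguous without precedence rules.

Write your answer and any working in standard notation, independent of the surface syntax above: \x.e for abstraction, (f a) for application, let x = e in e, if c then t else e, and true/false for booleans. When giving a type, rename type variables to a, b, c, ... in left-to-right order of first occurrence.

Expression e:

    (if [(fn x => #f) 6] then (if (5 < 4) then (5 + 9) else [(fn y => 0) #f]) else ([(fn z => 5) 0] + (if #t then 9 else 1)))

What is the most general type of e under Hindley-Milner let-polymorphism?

Derivation:
\x._ : a -> Bool
  unify a -> Bool ~ Int -> b
  unify a ~ Int
  unify Bool ~ b
_ _ : Bool
  unify Bool ~ Bool
  unify Int ~ Int
  unify Int ~ Int
  unify Bool ~ Bool
  unify Int ~ Int
  unify Int ~ Int
\y._ : c -> Int
  unify c -> Int ~ Bool -> d
  unify c ~ Bool
  unify Int ~ d
_ _ : Int
  unify Int ~ Int
\z._ : e -> Int
  unify e -> Int ~ Int -> f
  unify e ~ Int
  unify Int ~ f
_ _ : Int
  unify Int ~ Int
  unify Bool ~ Bool
  unify Int ~ Int
  unify Int ~ Int
  unify Int ~ Int

Answer: Int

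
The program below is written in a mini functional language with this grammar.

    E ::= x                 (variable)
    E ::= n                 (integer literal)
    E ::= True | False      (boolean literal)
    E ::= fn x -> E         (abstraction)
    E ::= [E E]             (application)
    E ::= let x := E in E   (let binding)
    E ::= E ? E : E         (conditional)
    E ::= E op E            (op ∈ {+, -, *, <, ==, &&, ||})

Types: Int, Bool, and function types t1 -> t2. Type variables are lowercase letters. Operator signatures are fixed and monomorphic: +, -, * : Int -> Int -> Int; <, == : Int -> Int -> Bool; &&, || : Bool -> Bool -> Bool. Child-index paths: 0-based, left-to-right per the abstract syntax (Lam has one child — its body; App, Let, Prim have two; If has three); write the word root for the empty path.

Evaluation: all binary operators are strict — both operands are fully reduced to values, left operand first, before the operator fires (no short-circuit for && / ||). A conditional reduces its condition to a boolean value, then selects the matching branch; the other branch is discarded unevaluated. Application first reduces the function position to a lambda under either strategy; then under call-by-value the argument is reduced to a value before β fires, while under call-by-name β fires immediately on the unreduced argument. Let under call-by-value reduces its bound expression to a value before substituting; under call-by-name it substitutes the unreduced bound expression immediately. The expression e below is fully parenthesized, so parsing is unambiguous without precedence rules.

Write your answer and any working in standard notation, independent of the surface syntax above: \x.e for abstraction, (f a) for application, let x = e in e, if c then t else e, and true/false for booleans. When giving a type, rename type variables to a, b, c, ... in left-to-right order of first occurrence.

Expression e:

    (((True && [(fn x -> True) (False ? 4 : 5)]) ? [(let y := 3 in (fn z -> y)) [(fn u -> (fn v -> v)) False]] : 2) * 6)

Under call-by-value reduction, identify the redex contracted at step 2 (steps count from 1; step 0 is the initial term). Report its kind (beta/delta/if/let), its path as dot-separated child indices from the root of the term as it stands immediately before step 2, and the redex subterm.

Answer: beta at 0.0.1 : ((\x.true) 5)

Trace:
step 0: ((if (true && ((\x.true) (if false then 4 else 5))) then ((let y = 3 in (\z.y)) ((\u.(\v.v)) false)) else 2) * 6)
step 1: [if@0.0.1.1] ((if (true && ((\x.true) 5)) then ((let y = 3 in (\z.y)) ((\u.(\v.v)) false)) else 2) * 6)
step 2: [beta@0.0.1] ((if (true && true) then ((let y = 3 in (\z.y)) ((\u.(\v.v)) false)) else 2) * 6)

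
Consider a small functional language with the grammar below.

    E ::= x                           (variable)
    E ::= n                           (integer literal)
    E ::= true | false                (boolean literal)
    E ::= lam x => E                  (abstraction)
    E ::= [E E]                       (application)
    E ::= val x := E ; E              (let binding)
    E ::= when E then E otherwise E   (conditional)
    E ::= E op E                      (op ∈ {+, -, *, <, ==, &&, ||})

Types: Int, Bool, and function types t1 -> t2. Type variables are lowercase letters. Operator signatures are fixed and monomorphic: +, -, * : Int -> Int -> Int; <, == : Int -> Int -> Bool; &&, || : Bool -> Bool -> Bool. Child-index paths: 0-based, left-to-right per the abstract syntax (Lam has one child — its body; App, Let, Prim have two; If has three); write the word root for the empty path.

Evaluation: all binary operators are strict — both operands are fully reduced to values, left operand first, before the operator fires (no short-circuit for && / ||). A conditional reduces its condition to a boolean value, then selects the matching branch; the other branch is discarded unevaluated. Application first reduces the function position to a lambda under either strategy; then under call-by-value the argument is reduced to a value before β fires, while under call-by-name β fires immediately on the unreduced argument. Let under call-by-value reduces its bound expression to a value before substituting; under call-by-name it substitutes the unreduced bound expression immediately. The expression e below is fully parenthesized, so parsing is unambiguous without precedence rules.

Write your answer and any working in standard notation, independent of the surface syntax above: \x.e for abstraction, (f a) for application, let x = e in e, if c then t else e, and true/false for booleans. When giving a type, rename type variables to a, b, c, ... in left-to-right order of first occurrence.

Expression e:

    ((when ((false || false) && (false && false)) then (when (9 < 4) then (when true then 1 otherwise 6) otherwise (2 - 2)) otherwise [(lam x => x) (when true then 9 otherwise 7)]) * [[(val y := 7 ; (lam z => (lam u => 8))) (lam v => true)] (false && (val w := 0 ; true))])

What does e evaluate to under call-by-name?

Answer: 72

Derivation:
step 0: ((if ((false || false) && (false && false)) then (if (9 < 4) then (if true then 1 else 6) else (2 - 2)) else ((\x.x) (if true then 9 else 7))) * (((let y = 7 in (\z.(\u.8))) (\v.true)) (false && (let w = 0 in true))))
step 1: [delta@0.0.0] ((if (false && (false && false)) then (if (9 < 4) then (if true then 1 else 6) else (2 - 2)) else ((\x.x) (if true then 9 else 7))) * (((let y = 7 in (\z.(\u.8))) (\v.true)) (false && (let w = 0 in true))))
step 2: [delta@0.0.1] ((if (false && false) then (if (9 < 4) then (if true then 1 else 6) else (2 - 2)) else ((\x.x) (if true then 9 else 7))) * (((let y = 7 in (\z.(\u.8))) (\v.true)) (false && (let w = 0 in true))))
step 3: [delta@0.0] ((if false then (if (9 < 4) then (if true then 1 else 6) else (2 - 2)) else ((\x.x) (if true then 9 else 7))) * (((let y = 7 in (\z.(\u.8))) (\v.true)) (false && (let w = 0 in true))))
step 4: [if@0] (((\x.x) (if true then 9 else 7)) * (((let y = 7 in (\z.(\u.8))) (\v.true)) (false && (let w = 0 in true))))
step 5: [beta@0] ((if true then 9 else 7) * (((let y = 7 in (\z.(\u.8))) (\v.true)) (false && (let w = 0 in true))))
step 6: [if@0] (9 * (((let y = 7 in (\z.(\u.8))) (\v.true)) (false && (let w = 0 in true))))
step 7: [let@1.0.0] (9 * (((\z.(\u.8)) (\v.true)) (false && (let w = 0 in true))))
step 8: [beta@1.0] (9 * ((\u.8) (false && (let w = 0 in true))))
step 9: [beta@1] (9 * 8)
step 10: [delta@root] 72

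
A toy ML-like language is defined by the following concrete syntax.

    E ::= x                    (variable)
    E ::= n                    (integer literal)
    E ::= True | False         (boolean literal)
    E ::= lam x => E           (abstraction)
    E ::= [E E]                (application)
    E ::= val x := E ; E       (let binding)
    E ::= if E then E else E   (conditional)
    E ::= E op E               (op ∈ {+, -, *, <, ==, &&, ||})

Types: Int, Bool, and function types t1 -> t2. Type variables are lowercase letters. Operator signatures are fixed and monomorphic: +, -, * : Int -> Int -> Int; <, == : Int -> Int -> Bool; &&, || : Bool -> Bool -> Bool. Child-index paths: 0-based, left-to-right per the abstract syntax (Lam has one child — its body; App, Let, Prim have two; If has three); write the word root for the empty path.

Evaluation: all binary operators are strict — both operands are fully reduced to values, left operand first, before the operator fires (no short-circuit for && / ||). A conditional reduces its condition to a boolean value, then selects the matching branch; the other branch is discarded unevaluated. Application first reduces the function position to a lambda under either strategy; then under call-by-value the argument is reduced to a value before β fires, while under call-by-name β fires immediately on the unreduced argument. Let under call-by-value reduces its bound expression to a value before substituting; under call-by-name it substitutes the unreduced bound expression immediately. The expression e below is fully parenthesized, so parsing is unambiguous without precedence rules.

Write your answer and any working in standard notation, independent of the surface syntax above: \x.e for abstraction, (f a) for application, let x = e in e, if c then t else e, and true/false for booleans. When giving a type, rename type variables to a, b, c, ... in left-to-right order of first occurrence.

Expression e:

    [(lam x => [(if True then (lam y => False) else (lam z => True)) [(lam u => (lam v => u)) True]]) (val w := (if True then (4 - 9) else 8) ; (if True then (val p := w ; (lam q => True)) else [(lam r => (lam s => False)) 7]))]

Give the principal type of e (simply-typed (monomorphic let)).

Answer: Bool

Trace:
  unify Bool ~ Bool
\y._ : b -> Bool
\z._ : c -> Bool
  unify b -> Bool ~ c -> Bool
  unify b ~ c
  unify Bool ~ Bool
u : d
\v._ : e -> d
\u._ : d -> e -> d
  unify d -> e -> d ~ Bool -> f
  unify d ~ Bool
  unify e -> Bool ~ f
_ _ : e -> Bool
  unify c -> Bool ~ (e -> Bool) -> g
  unify c ~ e -> Bool
  unify Bool ~ g
_ _ : Bool
\x._ : a -> Bool
  unify Bool ~ Bool
  unify Int ~ Int
  unify Int ~ Int
  unify Int ~ Int
let w : Int
  unify Bool ~ Bool
w : Int
let p : Int
\q._ : h -> Bool
\s._ : j -> Bool
\r._ : i -> j -> Bool
  unify i -> j -> Bool ~ Int -> k
  unify i ~ Int
  unify j -> Bool ~ k
_ _ : j -> Bool
  unify h -> Bool ~ j -> Bool
  unify h ~ j
  unify Bool ~ Bool
  unify a -> Bool ~ (j -> Bool) -> l
  unify a ~ j -> Bool
  unify Bool ~ l
_ _ : Bool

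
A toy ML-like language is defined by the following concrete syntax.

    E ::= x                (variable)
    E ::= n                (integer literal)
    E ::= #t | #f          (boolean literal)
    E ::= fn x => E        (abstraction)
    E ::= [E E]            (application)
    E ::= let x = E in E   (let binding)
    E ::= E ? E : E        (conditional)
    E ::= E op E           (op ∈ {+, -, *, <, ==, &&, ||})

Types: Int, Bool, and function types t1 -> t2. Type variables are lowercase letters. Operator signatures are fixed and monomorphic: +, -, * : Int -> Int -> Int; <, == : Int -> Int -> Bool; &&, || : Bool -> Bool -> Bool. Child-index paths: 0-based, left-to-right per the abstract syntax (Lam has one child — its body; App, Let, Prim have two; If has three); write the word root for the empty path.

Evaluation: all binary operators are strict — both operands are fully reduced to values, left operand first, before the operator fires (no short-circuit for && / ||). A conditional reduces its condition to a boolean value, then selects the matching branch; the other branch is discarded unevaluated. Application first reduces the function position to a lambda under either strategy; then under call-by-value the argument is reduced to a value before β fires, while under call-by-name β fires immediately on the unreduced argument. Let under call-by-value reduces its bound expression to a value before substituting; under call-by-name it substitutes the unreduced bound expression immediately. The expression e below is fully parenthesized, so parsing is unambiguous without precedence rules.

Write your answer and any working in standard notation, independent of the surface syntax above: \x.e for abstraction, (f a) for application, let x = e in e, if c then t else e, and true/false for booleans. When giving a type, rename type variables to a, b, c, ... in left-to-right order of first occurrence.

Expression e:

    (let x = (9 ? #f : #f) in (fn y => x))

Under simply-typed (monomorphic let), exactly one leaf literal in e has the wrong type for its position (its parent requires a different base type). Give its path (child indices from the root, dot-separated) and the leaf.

Answer: 0.0 : 9

Derivation:
  unify Int ~ Bool
  FAIL: mismatch Int ~ Bool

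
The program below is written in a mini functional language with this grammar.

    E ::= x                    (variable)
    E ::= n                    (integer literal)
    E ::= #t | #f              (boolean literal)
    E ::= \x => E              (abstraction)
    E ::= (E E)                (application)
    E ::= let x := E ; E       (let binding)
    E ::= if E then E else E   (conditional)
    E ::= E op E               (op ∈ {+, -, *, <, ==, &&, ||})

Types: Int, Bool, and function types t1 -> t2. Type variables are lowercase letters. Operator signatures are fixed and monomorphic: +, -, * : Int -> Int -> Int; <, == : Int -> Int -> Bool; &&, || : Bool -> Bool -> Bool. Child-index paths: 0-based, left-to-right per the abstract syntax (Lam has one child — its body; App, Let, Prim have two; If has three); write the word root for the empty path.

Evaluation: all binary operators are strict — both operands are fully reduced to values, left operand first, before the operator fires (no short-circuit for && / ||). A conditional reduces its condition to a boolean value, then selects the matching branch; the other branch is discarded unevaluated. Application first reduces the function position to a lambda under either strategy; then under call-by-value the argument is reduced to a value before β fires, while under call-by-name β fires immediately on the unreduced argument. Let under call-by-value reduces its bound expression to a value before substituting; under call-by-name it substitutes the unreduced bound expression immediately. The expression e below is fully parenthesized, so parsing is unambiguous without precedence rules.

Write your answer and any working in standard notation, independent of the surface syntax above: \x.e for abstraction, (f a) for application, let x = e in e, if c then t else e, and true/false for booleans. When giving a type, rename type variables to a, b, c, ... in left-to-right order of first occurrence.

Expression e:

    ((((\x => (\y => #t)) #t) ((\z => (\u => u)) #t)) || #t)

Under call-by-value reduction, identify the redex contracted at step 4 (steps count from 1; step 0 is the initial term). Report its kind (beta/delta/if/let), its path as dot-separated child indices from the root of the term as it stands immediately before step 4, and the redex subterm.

Answer: delta at root : (true || true)

Trace:
step 0: ((((\x.(\y.true)) true) ((\z.(\u.u)) true)) || true)
step 1: [beta@0.0] (((\y.true) ((\z.(\u.u)) true)) || true)
step 2: [beta@0.1] (((\y.true) (\u.u)) || true)
step 3: [beta@0] (true || true)
step 4: [delta@root] true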